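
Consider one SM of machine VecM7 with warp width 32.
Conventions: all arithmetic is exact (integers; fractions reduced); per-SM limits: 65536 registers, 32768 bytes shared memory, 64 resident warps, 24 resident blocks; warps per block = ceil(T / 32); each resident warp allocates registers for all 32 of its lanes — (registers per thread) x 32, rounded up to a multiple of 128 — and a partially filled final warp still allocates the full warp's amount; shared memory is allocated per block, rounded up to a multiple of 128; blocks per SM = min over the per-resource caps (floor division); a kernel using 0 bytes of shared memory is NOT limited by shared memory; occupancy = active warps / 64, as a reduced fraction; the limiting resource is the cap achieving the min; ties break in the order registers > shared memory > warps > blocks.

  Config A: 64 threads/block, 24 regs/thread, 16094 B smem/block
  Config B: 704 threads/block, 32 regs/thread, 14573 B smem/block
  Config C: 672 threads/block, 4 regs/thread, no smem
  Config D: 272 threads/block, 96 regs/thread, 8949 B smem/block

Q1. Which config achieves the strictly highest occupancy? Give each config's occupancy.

occupancies: A 1/16, B 11/16, C 63/64, D 9/32

Answer: C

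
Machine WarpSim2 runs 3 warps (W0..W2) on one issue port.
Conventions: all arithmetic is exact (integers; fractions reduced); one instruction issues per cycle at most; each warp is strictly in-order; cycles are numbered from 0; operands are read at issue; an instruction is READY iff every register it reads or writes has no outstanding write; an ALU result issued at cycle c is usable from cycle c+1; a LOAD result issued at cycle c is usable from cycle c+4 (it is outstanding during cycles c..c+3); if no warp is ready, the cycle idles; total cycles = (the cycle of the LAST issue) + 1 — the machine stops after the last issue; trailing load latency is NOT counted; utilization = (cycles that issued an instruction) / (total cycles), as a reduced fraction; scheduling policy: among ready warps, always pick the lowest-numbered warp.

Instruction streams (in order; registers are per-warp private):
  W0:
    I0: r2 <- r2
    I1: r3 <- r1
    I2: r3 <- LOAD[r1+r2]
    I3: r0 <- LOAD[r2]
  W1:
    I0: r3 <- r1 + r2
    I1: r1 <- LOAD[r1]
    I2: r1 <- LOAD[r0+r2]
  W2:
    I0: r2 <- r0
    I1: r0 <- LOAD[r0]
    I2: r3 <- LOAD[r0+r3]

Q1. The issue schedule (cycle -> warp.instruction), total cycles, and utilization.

cycle 0: W0.I0
cycle 1: W0.I1
cycle 2: W0.I2
cycle 3: W0.I3
cycle 4: W1.I0
cycle 5: W1.I1
cycle 6: W2.I0
cycle 7: W2.I1
cycle 8: idle
cycle 9: W1.I2
cycle 10: idle
cycle 11: W2.I2

Answer: 12 cycles, utilization 5/6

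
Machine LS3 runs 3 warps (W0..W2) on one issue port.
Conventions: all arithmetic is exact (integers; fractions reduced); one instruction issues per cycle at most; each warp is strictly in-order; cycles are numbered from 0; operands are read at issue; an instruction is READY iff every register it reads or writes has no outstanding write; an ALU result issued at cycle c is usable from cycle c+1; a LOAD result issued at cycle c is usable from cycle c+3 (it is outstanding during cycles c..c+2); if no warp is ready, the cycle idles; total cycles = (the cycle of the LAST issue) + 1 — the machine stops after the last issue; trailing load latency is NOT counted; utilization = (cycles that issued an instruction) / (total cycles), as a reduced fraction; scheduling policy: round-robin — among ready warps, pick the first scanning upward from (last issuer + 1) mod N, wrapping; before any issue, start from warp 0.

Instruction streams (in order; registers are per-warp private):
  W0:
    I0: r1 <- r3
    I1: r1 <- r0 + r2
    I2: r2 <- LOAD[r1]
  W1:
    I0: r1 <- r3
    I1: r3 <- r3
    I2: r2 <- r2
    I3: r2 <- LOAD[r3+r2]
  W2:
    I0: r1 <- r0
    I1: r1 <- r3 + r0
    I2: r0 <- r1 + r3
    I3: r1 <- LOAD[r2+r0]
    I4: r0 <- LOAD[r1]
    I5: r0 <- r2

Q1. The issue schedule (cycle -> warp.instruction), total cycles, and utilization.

cycle 0: W0.I0
cycle 1: W1.I0
cycle 2: W2.I0
cycle 3: W0.I1
cycle 4: W1.I1
cycle 5: W2.I1
cycle 6: W0.I2
cycle 7: W1.I2
cycle 8: W2.I2
cycle 9: W1.I3
cycle 10: W2.I3
cycle 11: idle
cycle 12: idle
cycle 13: W2.I4
cycle 14: idle
cycle 15: idle
cycle 16: W2.I5

Answer: 17 cycles, utilization 13/17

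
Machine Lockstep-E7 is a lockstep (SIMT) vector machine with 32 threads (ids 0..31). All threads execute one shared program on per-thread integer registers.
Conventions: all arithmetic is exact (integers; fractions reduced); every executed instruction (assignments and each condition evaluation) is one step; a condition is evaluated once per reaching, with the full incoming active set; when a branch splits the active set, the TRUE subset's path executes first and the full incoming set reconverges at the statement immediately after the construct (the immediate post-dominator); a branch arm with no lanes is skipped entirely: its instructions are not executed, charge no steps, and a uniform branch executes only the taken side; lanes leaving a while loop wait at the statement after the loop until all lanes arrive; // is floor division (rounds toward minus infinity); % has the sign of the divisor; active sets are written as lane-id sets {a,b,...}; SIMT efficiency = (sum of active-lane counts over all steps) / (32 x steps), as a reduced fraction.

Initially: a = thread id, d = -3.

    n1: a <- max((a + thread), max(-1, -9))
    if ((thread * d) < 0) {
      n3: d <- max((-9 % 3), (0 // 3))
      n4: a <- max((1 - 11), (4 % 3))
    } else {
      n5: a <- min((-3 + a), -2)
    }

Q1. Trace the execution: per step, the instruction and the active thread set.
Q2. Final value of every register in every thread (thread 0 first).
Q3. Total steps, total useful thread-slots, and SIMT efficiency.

step 0: a <- max((a + thread), max(-1, -9)) {0,1,2,3,4,5,6,7,8,9,10,11,12,13,14,15,16,17,18,19,20,21,22,23,24,25,26,27,28,29,30,31}
step 1: eval ((thread * d) < 0)      {0,1,2,3,4,5,6,7,8,9,10,11,12,13,14,15,16,17,18,19,20,21,22,23,24,25,26,27,28,29,30,31}
step 2: d <- max((-9 % 3), (0 // 3)) {1,2,3,4,5,6,7,8,9,10,11,12,13,14,15,16,17,18,19,20,21,22,23,24,25,26,27,28,29,30,31}
step 3: a <- max((1 - 11), (4 % 3))  {1,2,3,4,5,6,7,8,9,10,11,12,13,14,15,16,17,18,19,20,21,22,23,24,25,26,27,28,29,30,31}
step 4: a <- min((-3 + a), -2)       {0}

Answer: 5 steps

a: -3,1,1,1,1,1,1,1,1,1,1,1,1,1,1,1,1,1,1,1,1,1,1,1,1,1,1,1,1,1,1,1
d: -3,0,0,0,0,0,0,0,0,0,0,0,0,0,0,0,0,0,0,0,0,0,0,0,0,0,0,0,0,0,0,0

steps = 5; useful = 127; efficiency = 127/160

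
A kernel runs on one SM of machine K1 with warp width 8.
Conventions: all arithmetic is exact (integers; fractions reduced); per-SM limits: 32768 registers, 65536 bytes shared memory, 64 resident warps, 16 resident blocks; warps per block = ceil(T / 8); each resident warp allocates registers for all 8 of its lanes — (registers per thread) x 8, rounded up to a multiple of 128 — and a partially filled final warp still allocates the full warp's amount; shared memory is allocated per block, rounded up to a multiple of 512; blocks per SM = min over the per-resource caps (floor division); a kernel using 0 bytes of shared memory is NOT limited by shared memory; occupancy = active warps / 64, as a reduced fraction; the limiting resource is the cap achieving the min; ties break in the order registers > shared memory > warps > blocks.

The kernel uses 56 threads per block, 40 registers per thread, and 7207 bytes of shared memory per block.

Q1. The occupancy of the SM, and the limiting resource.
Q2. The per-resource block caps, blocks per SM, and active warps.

Answer: occupancy 7/8, limited by shared memory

registers: 12 blocks
shared memory: 8 blocks
warps: 9 blocks
blocks: 16 blocks

Answer: 8 blocks, 56 active warps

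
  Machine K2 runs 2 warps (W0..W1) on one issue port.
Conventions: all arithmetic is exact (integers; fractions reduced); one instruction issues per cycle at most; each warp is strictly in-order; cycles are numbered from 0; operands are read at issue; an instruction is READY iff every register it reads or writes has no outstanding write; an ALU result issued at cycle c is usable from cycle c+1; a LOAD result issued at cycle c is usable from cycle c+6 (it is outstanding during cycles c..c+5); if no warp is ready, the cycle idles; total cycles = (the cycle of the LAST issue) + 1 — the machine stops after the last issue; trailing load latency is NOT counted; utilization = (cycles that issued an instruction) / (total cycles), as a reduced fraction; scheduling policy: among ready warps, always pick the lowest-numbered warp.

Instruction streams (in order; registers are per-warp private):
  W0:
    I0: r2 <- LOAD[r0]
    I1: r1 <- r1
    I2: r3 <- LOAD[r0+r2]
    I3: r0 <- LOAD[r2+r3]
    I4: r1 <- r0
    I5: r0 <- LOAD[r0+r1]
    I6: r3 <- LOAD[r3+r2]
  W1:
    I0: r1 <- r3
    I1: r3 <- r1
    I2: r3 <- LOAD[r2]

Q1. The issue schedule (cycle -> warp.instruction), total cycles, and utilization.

cycle 0: W0.I0
cycle 1: W0.I1
cycle 2: W1.I0
cycle 3: W1.I1
cycle 4: W1.I2
cycle 5: idle
cycle 6: W0.I2
cycle 7: idle
cycle 8: idle
cycle 9: idle
cycle 10: idle
cycle 11: idle
cycle 12: W0.I3
cycle 13: idle
cycle 14: idle
cycle 15: idle
cycle 16: idle
cycle 17: idle
cycle 18: W0.I4
cycle 19: W0.I5
cycle 20: W0.I6

Answer: 21 cycles, utilization 10/21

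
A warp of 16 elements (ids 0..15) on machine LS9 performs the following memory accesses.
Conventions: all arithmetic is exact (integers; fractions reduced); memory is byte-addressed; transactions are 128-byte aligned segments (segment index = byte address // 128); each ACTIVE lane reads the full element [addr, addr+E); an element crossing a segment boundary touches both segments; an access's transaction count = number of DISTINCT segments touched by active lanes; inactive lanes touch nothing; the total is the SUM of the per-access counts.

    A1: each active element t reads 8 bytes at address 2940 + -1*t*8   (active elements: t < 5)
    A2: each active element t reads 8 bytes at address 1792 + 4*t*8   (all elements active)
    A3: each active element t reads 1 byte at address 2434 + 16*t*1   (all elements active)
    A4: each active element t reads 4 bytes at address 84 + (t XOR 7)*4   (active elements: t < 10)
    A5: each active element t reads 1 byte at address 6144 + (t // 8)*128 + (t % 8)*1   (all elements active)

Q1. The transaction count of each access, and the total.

A1: 2 transactions
A2: 4 transactions
A3: 2 transactions
A4: 2 transactions
A5: 2 transactions

Answer: 2,4,2,2,2; total 12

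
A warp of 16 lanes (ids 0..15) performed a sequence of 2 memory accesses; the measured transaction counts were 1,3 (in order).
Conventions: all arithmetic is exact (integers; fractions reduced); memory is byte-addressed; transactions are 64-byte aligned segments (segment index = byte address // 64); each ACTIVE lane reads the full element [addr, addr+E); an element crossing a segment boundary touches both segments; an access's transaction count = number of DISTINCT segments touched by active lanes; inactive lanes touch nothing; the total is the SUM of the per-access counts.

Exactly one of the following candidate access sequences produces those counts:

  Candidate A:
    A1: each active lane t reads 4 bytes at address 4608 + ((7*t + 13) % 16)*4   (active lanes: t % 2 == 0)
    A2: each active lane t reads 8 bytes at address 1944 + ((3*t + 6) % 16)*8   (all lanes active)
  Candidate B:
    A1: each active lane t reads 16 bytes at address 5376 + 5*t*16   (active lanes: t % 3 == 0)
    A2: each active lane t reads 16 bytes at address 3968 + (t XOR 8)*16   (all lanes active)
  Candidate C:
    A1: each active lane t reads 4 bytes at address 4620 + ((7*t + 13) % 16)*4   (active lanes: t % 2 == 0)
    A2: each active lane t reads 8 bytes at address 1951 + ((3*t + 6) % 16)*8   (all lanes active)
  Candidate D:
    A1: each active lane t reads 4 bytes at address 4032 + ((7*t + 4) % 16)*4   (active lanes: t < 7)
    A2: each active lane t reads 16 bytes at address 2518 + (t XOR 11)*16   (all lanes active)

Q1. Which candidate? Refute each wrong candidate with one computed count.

B: A1 gives 6 transactions, not 1
C: A1 gives 2 transactions, not 1
D: A2 gives 5 transactions, not 3
A: all counts match (1,3)

Answer: A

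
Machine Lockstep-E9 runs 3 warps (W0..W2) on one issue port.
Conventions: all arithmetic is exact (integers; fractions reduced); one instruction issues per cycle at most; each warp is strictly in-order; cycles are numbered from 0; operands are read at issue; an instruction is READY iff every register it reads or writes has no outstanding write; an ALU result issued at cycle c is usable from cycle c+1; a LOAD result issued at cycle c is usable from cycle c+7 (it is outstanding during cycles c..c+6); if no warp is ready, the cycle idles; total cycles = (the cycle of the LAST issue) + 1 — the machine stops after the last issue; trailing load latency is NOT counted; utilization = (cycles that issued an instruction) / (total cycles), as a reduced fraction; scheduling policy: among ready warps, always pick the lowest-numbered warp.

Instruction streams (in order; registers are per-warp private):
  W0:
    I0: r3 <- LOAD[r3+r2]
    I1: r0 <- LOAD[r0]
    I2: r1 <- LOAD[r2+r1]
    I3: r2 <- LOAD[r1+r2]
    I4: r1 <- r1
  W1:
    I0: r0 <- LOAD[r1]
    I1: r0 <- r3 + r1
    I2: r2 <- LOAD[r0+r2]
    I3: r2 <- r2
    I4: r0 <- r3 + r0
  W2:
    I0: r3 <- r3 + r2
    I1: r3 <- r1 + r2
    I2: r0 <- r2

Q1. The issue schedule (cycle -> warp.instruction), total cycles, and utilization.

cycle 0: W0.I0
cycle 1: W0.I1
cycle 2: W0.I2
cycle 3: W1.I0
cycle 4: W2.I0
cycle 5: W2.I1
cycle 6: W2.I2
cycle 7: idle
cycle 8: idle
cycle 9: W0.I3
cycle 10: W0.I4
cycle 11: W1.I1
cycle 12: W1.I2
cycle 13: idle
cycle 14: idle
cycle 15: idle
cycle 16: idle
cycle 17: idle
cycle 18: idle
cycle 19: W1.I3
cycle 20: W1.I4

Answer: 21 cycles, utilization 13/21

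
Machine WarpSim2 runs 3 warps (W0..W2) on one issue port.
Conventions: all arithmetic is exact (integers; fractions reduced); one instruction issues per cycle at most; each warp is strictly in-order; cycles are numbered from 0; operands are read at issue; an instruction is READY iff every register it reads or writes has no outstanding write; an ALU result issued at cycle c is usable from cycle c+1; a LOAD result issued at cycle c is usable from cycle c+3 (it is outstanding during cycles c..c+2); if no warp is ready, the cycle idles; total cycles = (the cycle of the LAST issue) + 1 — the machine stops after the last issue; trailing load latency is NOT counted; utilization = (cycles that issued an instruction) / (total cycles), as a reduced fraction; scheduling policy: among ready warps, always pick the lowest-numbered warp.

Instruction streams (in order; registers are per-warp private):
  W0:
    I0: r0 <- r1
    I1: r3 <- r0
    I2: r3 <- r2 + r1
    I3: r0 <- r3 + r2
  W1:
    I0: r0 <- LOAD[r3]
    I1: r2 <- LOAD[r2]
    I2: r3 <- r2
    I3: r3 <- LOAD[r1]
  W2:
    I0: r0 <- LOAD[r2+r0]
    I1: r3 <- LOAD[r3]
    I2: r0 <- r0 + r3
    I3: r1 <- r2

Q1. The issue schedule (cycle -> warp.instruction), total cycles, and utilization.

cycle 0: W0.I0
cycle 1: W0.I1
cycle 2: W0.I2
cycle 3: W0.I3
cycle 4: W1.I0
cycle 5: W1.I1
cycle 6: W2.I0
cycle 7: W2.I1
cycle 8: W1.I2
cycle 9: W1.I3
cycle 10: W2.I2
cycle 11: W2.I3

Answer: 12 cycles, utilization 1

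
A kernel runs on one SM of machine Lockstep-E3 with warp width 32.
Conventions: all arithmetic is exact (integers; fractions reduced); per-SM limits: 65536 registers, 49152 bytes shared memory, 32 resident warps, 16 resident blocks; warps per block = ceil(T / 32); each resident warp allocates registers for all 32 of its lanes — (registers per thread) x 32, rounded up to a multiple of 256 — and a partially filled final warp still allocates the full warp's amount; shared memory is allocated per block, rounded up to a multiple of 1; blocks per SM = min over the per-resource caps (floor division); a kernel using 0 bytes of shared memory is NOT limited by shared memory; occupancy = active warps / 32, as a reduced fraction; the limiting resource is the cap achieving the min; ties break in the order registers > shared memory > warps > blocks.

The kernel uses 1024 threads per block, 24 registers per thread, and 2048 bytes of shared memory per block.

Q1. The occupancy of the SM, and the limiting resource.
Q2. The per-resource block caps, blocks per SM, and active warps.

Answer: occupancy 1, limited by warps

registers: 2 blocks
shared memory: 24 blocks
warps: 1 block
blocks: 16 blocks

Answer: 1 block, 32 active warps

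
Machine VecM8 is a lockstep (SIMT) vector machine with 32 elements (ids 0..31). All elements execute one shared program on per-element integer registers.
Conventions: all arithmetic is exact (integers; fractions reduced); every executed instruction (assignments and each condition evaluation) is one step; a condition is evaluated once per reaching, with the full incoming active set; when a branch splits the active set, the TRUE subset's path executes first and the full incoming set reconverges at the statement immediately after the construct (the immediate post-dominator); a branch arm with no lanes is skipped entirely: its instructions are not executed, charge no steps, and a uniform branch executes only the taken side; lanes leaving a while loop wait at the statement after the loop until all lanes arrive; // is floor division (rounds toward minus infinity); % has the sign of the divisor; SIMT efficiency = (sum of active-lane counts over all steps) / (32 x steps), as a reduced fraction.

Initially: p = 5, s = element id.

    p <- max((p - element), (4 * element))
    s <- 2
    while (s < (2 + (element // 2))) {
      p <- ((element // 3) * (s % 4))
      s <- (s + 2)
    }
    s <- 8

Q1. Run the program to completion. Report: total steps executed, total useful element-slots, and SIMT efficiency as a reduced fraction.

Answer: 28 steps, 512 useful, 4/7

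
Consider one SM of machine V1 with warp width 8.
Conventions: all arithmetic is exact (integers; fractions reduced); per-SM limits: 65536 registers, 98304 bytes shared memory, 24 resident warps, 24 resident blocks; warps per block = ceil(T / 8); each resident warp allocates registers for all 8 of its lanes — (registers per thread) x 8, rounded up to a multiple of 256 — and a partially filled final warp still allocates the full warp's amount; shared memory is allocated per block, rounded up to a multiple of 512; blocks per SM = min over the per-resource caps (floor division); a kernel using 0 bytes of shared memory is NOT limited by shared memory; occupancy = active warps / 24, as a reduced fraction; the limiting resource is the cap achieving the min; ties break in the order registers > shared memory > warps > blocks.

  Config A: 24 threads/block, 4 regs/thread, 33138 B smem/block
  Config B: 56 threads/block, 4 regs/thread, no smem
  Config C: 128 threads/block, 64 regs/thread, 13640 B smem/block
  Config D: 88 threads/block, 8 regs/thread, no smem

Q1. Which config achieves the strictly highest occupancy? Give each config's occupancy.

occupancies: A 1/4, B 7/8, C 2/3, D 11/12

Answer: D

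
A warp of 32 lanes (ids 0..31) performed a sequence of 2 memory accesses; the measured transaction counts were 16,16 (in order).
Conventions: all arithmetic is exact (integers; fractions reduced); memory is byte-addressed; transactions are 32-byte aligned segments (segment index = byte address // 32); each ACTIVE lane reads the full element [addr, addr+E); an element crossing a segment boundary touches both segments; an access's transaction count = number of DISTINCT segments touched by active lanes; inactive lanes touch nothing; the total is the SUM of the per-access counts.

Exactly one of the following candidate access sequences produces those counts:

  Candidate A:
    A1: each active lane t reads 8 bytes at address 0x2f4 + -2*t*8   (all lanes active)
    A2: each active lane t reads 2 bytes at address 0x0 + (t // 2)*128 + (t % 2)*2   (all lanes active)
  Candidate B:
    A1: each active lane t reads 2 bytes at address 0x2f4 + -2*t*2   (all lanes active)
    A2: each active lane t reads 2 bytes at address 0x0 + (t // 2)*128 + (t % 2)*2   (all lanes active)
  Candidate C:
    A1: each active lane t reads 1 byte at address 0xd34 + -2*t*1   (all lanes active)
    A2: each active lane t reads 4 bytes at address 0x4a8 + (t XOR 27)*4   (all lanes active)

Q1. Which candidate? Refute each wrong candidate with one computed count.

B: A1 gives 5 transactions, not 16
C: A1 gives 3 transactions, not 16
A: all counts match (16,16)

Answer: A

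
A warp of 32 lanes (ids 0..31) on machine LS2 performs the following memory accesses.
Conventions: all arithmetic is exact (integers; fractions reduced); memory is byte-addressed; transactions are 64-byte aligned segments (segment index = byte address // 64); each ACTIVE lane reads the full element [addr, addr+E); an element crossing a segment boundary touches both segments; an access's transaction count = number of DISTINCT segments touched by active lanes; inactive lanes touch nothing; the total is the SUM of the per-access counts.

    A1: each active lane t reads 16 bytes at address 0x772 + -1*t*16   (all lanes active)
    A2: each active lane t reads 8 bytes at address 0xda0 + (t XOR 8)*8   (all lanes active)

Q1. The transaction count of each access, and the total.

A1: 9 transactions
A2: 5 transactions

Answer: 9,5; total 14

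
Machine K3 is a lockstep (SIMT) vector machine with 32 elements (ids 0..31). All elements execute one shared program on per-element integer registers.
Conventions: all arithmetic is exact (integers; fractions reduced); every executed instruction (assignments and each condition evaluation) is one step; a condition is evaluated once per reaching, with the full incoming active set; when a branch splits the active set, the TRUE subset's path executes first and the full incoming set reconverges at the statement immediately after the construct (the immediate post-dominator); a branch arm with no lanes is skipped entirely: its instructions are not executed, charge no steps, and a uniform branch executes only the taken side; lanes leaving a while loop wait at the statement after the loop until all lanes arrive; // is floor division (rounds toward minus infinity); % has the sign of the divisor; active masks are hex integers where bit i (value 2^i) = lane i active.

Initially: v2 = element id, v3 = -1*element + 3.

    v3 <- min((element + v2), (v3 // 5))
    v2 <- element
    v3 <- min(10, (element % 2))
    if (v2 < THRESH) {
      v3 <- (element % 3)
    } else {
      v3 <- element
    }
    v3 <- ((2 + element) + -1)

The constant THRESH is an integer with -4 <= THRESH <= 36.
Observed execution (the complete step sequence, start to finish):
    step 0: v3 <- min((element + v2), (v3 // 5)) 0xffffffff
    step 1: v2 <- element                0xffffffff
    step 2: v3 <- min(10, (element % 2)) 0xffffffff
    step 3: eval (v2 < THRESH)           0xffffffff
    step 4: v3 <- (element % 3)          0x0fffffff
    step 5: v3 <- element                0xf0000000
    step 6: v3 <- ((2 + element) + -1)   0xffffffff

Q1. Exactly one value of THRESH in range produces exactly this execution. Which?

Answer: THRESH = 28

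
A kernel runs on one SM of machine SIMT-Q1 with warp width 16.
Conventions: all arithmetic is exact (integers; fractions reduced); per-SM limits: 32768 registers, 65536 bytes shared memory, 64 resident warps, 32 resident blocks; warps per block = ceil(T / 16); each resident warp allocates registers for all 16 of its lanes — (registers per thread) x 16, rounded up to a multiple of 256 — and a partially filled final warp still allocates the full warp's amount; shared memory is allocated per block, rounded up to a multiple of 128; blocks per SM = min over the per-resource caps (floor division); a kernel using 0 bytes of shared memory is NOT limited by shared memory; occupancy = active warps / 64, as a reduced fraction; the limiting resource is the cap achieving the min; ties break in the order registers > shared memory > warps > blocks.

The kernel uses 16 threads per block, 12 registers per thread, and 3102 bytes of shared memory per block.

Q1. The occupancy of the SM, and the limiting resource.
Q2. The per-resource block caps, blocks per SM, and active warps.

Answer: occupancy 5/16, limited by shared memory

registers: 128 blocks
shared memory: 20 blocks
warps: 64 blocks
blocks: 32 blocks

Answer: 20 blocks, 20 active warps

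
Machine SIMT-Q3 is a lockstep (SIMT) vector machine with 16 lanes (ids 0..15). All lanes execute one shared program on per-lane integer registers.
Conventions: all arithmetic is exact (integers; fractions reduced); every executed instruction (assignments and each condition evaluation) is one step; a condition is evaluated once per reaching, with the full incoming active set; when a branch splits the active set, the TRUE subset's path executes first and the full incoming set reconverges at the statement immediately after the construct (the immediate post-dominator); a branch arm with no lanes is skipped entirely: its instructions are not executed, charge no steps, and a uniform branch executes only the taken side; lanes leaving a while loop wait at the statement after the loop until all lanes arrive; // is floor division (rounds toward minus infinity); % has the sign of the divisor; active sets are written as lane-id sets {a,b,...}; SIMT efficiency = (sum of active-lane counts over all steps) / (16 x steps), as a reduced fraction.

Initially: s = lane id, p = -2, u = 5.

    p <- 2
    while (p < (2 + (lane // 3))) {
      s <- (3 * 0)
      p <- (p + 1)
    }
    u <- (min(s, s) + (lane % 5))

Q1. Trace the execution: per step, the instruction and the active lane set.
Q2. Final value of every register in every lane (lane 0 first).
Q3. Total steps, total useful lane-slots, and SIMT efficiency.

step 0: p <- 2                       {0,1,2,3,4,5,6,7,8,9,10,11,12,13,14,15}
step 1: eval (p < (2 + (lane // 3))) {0,1,2,3,4,5,6,7,8,9,10,11,12,13,14,15}
step 2: s <- (3 * 0)                 {3,4,5,6,7,8,9,10,11,12,13,14,15}
step 3: p <- (p + 1)                 {3,4,5,6,7,8,9,10,11,12,13,14,15}
step 4: eval (p < (2 + (lane // 3))) {3,4,5,6,7,8,9,10,11,12,13,14,15}
step 5: s <- (3 * 0)                 {6,7,8,9,10,11,12,13,14,15}
step 6: p <- (p + 1)                 {6,7,8,9,10,11,12,13,14,15}
step 7: eval (p < (2 + (lane // 3))) {6,7,8,9,10,11,12,13,14,15}
step 8: s <- (3 * 0)                 {9,10,11,12,13,14,15}
step 9: p <- (p + 1)                 {9,10,11,12,13,14,15}
step 10: eval (p < (2 + (lane // 3))) {9,10,11,12,13,14,15}
step 11: s <- (3 * 0)                 {12,13,14,15}
step 12: p <- (p + 1)                 {12,13,14,15}
step 13: eval (p < (2 + (lane // 3))) {12,13,14,15}
step 14: s <- (3 * 0)                 {15}
step 15: p <- (p + 1)                 {15}
step 16: eval (p < (2 + (lane // 3))) {15}
step 17: u <- (min(s, s) + (lane % 5)) {0,1,2,3,4,5,6,7,8,9,10,11,12,13,14,15}

Answer: 18 steps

s: 0,1,2,0,0,0,0,0,0,0,0,0,0,0,0,0
p: 2,2,2,3,3,3,4,4,4,5,5,5,6,6,6,7
u: 0,2,4,3,4,0,1,2,3,4,0,1,2,3,4,0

steps = 18; useful = 153; efficiency = 153/288 = 17/32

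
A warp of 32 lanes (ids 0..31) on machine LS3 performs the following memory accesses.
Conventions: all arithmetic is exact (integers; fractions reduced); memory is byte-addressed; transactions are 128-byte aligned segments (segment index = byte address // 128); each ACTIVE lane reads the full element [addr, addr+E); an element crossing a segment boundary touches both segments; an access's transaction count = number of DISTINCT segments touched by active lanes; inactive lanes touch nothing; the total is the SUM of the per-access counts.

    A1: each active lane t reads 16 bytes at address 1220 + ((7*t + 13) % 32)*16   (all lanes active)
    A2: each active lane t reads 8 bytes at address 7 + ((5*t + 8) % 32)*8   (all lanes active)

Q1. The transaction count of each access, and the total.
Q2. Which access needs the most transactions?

A1: 5 transactions
A2: 3 transactions

Answer: 5,3; total 8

Answer: A1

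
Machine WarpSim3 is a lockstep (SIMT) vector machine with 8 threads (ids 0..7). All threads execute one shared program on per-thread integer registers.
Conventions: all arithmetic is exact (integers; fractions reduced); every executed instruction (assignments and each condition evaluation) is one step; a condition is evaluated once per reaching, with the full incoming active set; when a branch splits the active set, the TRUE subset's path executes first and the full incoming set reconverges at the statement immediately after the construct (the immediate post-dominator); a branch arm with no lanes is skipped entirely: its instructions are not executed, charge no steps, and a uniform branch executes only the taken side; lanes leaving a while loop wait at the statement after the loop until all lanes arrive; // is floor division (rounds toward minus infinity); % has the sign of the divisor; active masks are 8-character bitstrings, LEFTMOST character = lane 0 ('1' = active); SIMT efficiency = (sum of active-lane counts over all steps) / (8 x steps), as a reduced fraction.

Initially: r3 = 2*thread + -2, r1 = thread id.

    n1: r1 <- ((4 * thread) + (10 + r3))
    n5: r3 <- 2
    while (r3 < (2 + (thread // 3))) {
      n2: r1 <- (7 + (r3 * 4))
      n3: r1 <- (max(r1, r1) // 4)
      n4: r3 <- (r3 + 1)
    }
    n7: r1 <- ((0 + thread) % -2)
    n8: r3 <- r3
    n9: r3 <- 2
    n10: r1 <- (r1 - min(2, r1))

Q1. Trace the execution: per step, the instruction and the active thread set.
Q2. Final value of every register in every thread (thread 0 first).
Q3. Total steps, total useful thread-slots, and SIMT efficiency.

step 0: r1 <- ((4 * thread) + (10 + r3)) 11111111
step 1: r3 <- 2                      11111111
step 2: eval (r3 < (2 + (thread // 3))) 11111111
step 3: r1 <- (7 + (r3 * 4))         00011111
step 4: r1 <- (max(r1, r1) // 4)     00011111
step 5: r3 <- (r3 + 1)               00011111
step 6: eval (r3 < (2 + (thread // 3))) 00011111
step 7: r1 <- (7 + (r3 * 4))         00000011
step 8: r1 <- (max(r1, r1) // 4)     00000011
step 9: r3 <- (r3 + 1)               00000011
step 10: eval (r3 < (2 + (thread // 3))) 00000011
step 11: r1 <- ((0 + thread) % -2)    11111111
step 12: r3 <- r3                     11111111
step 13: r3 <- 2                      11111111
step 14: r1 <- (r1 - min(2, r1))      11111111

Answer: 15 steps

r3: 2,2,2,2,2,2,2,2
r1: 0,0,0,0,0,0,0,0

steps = 15; useful = 84; efficiency = 84/120 = 7/10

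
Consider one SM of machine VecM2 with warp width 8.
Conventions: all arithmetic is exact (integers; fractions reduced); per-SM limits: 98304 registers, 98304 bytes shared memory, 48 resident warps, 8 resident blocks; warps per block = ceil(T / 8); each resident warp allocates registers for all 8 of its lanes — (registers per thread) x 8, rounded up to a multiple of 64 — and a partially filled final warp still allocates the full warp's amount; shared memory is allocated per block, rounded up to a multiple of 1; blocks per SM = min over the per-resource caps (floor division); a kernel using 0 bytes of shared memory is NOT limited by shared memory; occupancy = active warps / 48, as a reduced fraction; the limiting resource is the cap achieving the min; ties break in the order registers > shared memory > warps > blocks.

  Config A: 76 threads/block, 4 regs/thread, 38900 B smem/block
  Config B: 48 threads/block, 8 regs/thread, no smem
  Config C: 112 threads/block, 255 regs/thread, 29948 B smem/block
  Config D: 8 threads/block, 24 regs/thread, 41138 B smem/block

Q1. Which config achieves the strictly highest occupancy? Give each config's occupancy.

occupancies: A 5/12, B 1, C 7/8, D 1/24

Answer: B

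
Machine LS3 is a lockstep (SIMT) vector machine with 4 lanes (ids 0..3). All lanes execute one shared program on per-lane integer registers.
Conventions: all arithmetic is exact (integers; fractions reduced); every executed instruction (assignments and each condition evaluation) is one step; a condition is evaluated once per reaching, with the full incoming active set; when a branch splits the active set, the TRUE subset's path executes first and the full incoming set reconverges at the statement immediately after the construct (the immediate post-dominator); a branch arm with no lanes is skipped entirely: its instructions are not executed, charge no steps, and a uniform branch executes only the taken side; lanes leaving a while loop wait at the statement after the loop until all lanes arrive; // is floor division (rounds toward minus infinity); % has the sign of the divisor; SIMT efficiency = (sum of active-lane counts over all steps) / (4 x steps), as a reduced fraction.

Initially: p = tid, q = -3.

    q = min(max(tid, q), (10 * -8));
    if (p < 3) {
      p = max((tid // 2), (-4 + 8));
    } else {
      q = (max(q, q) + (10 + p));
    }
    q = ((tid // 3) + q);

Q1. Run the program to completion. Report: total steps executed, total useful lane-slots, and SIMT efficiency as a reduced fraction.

Answer: 5 steps, 16 useful, 4/5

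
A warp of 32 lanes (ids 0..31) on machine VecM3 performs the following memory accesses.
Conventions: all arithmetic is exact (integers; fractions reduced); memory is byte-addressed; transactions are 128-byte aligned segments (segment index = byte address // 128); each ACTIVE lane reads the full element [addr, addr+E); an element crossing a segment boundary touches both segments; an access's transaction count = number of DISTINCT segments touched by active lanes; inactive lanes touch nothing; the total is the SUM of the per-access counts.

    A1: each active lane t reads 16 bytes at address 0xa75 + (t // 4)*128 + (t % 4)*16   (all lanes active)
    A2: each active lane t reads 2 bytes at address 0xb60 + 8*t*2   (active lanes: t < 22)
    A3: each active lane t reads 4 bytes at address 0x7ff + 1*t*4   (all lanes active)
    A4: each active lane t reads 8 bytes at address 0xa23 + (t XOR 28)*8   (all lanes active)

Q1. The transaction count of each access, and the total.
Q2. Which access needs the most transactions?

A1: 9 transactions
A2: 4 transactions
A3: 2 transactions
A4: 3 transactions

Answer: 9,4,2,3; total 18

Answer: A1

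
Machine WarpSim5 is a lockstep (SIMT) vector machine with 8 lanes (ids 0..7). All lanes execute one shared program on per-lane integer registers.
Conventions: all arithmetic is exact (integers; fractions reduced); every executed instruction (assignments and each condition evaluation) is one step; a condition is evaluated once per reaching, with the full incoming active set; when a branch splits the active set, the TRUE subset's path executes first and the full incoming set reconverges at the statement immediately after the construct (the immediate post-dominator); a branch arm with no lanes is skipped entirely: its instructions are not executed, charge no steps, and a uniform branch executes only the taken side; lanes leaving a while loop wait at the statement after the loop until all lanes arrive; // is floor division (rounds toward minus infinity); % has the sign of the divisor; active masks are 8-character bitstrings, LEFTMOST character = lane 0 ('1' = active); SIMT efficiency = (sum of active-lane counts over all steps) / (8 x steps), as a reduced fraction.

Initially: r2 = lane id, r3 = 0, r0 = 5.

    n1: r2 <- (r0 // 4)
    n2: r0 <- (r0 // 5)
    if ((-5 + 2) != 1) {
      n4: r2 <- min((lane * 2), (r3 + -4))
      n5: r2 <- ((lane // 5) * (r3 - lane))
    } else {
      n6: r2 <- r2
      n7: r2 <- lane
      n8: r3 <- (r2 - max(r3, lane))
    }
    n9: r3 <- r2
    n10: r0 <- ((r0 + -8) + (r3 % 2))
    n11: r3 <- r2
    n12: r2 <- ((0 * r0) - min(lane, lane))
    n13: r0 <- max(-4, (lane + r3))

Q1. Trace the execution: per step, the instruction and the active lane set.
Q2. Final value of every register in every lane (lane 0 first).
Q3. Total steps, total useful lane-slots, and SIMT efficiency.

step 0: r2 <- (r0 // 4)              11111111
step 1: r0 <- (r0 // 5)              11111111
step 2: eval ((-5 + 2) != 1)         11111111
step 3: r2 <- min((lane * 2), (r3 + -4)) 11111111
step 4: r2 <- ((lane // 5) * (r3 - lane)) 11111111
step 5: r3 <- r2                     11111111
step 6: r0 <- ((r0 + -8) + (r3 % 2)) 11111111
step 7: r3 <- r2                     11111111
step 8: r2 <- ((0 * r0) - min(lane, lane)) 11111111
step 9: r0 <- max(-4, (lane + r3))   11111111

Answer: 10 steps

r2: 0,-1,-2,-3,-4,-5,-6,-7
r3: 0,0,0,0,0,-5,-6,-7
r0: 0,1,2,3,4,0,0,0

steps = 10; useful = 80; efficiency = 80/80 = 1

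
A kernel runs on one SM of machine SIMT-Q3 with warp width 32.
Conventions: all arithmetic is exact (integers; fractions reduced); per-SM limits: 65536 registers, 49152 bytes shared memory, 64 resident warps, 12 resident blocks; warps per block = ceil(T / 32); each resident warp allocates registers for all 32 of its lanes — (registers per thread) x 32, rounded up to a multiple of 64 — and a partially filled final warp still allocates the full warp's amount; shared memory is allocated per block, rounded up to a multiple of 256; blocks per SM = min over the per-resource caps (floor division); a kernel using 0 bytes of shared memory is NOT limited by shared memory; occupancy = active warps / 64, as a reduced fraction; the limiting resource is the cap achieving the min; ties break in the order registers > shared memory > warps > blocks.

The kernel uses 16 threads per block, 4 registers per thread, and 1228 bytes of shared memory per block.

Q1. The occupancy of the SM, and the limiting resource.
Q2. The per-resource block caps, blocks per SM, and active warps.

Answer: occupancy 3/16, limited by blocks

registers: 512 blocks
shared memory: 38 blocks
warps: 64 blocks
blocks: 12 blocks

Answer: 12 blocks, 12 active warps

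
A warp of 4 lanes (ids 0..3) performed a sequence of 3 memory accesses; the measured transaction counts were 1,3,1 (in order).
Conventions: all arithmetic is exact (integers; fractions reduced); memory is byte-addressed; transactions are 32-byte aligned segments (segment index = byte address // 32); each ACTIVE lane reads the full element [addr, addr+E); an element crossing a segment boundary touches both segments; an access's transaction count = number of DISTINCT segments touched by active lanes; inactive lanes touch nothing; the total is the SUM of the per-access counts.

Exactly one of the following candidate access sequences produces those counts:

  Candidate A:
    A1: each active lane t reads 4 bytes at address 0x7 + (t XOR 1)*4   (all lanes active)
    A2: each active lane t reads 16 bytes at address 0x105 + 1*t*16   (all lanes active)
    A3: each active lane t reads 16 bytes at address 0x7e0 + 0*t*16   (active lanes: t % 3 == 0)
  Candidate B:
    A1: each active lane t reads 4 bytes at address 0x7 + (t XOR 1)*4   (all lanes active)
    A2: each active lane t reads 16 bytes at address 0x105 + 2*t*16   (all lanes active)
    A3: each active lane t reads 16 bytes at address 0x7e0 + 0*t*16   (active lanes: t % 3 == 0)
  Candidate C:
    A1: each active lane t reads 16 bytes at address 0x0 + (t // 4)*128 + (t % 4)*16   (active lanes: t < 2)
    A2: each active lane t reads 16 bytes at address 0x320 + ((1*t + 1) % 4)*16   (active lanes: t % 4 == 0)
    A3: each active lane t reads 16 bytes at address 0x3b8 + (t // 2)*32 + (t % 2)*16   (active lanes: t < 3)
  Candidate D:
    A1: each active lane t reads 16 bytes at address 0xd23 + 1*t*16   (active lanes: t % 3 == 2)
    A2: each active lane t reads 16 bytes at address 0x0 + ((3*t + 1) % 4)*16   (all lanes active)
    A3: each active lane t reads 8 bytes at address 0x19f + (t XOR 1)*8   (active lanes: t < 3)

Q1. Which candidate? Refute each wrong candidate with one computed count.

B: A2 gives 4 transactions, not 3
C: A2 gives 1 transaction, not 3
D: A2 gives 2 transactions, not 3
A: all counts match (1,3,1)

Answer: A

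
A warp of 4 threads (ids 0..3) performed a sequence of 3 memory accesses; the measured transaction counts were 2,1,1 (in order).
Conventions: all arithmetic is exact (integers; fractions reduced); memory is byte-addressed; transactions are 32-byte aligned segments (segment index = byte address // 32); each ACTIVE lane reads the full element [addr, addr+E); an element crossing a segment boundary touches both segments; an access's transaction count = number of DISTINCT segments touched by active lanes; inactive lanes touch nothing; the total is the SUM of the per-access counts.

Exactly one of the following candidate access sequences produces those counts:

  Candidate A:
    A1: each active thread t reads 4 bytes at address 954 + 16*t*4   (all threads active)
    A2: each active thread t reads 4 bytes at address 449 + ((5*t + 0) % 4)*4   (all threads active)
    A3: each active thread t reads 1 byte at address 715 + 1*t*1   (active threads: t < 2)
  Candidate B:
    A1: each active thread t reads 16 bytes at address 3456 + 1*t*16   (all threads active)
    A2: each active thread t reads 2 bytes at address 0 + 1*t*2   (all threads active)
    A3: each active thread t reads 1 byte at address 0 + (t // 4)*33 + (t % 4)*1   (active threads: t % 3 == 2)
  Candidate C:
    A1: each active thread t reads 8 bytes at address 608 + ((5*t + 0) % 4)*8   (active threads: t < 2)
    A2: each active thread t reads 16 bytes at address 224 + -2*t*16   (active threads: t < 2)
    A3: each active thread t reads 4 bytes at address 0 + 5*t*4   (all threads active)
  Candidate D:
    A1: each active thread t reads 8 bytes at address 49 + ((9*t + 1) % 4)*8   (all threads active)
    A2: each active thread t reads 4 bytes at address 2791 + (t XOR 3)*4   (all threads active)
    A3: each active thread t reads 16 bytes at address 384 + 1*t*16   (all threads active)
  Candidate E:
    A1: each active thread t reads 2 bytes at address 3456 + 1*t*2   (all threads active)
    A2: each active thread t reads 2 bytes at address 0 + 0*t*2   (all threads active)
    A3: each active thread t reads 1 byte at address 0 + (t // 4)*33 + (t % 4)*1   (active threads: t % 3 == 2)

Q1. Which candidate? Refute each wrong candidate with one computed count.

A: A1 gives 4 transactions, not 2
C: A1 gives 1 transaction, not 2
D: A3 gives 2 transactions, not 1
E: A1 gives 1 transaction, not 2
B: all counts match (2,1,1)

Answer: B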